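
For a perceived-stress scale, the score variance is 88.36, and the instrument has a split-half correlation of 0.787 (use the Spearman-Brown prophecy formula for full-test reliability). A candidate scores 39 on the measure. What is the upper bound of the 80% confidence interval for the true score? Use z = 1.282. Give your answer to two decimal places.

43.16

σ = 88.36^(1/2) = 9.400
Full-length reliability (Spearman-Brown) = 2(0.787)/(1+0.787) ≃ 0.881
SEM = 9.400 × √(1 − 0.881) = 9.400 × √0.119 ≃ 9.400 × 0.345 ≃ 3.245
Margin = 1.282 × 3.245 ≃ 4.160
Upper limit = 39 + 4.160 ≃ 43.160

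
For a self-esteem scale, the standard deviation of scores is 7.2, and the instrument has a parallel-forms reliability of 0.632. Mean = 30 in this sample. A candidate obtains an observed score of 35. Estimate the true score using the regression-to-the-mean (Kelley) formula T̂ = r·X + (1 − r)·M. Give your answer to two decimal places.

33.16

T̂ = 0.632(35) + 0.368(30) ≈ 33.160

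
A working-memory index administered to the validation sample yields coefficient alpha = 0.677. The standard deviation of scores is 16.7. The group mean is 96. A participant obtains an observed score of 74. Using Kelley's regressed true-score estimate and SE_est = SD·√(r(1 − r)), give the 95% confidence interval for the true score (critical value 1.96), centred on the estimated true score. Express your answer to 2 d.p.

[65.80, 96.41]

Estimated true score = 0.6770·74 + (1 − 0.6770)·96 ≃ 81.1060
SE_est = 16.7000·√(0.6770·0.3230) ≃ 7.8093
CI = 81.1060 ± 1.96 · 7.8093 → [65.7998, 96.4122]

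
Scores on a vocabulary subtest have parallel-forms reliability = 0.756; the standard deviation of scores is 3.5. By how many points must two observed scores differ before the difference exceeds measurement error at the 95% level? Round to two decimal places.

4.79

SEM = 3.5000*√(1 − 0.7560) ≈ 1.7289
SE_diff = √2 * SEM ≈ 2.4450
Minimum reliable difference = 1.96 * SE_diff ≈ 1.96 * 2.4450 ≈ 4.7922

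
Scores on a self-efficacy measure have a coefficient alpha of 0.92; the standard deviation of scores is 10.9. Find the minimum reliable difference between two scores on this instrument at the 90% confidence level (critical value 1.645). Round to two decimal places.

SEM = 10.900 × √(1 − 0.920) = 10.900 × √0.080 ≃ 10.900 × 0.283 ≃ 3.083
Standard error of the difference = 3.083·√2 ≃ 4.360
Smallest detectable difference = 1.645×4.360 ≃ 7.172

7.17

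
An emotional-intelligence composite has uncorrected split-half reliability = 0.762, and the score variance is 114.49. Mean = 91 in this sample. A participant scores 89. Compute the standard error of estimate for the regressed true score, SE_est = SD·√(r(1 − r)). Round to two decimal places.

3.66

SD = √114.49 = 10.70000
Spearman-Brown: r = 2(0.762) / (1 + 0.762) = 1.52400 / 1.76200 ≈ 0.86493
SE_est = 10.70000·√[r(1 − r)] ≈ 3.65729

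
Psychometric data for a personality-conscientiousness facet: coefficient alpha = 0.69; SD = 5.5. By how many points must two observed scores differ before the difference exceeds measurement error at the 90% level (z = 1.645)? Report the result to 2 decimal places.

SEM = 5.5000 * √(1 − 0.6900) = 5.5000 * √0.3100 ≈ 5.5000 * 0.5568 ≈ 3.0623
SE_diff = √2 * SEM ≈ 4.3307
Smallest detectable difference = 1.645*4.3307 ≈ 7.1240

7.12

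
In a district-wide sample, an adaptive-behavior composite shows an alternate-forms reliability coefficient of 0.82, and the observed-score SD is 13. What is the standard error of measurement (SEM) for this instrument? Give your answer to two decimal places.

SEM = 13.000 · √(1 − 0.820) = 13.000 · √0.180 ≈ 13.000 · 0.424 ≈ 5.515

5.52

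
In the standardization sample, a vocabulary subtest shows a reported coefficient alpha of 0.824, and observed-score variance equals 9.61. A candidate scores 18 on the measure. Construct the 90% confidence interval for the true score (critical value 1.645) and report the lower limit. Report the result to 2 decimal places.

15.86

SD = √9.61 ≈ 3.1000
SEM = 3.1000 × √(1 − 0.8240) = 3.1000 × √0.1760 ≈ 3.1000 × 0.4195 ≈ 1.3005
Margin = 1.645 × 1.3005 ≈ 2.1394
Lower bound: 18 − 2.1394 = 15.8606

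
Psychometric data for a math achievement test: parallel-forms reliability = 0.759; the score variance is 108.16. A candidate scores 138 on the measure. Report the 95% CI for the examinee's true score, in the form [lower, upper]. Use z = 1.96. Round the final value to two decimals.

[127.99, 148.01]

SD = √108.16 = 10.400
SEM = 10.400·√(1 − 0.759) ≃ 5.106
1.96 · SEM ≃ 10.007
Interval: (127.993, 148.007)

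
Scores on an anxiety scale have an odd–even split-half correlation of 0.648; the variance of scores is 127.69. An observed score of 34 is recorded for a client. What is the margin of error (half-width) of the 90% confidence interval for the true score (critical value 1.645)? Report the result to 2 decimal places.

σ = 127.69^(1/2) = 11.300
r_full = 2·0.648 / (1 + 0.648) ≃ 0.786
SEM = 11.300 * √(1 − 0.786) = 11.300 * √0.214 ≃ 11.300 * 0.462 ≃ 5.222
Half-width = 1.645*5.222 ≃ 8.591

8.59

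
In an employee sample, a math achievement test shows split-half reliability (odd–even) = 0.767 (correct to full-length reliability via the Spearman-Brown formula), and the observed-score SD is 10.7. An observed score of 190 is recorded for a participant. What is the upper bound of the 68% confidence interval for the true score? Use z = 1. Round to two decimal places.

193.89

Spearman-Brown: r = 2(0.767) / (1 + 0.767) = 1.53400 / 1.76700 ≈ 0.86814
SEM = 10.70000 × √(1 − 0.86814) = 10.70000 × √0.13186 ≈ 10.70000 × 0.36313 ≈ 3.88547
Margin = 1 × 3.88547 ≈ 3.88547
Upper limit = 190 + 3.88547 ≈ 193.88547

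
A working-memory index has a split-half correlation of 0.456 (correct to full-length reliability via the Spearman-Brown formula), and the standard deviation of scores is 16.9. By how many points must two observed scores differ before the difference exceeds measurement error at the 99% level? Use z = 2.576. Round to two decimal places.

Spearman-Brown: r = 2(0.456) / (1 + 0.456) = 0.9120 / 1.4560 ≈ 0.6264
SEM = 16.9000 × √(1 − 0.6264) = 16.9000 × √0.3736 ≈ 16.9000 × 0.6112 ≈ 10.3301
SE_diff = √2 × SEM ≈ 14.6090
Smallest detectable difference = 2.576×14.6090 ≈ 37.6328

37.63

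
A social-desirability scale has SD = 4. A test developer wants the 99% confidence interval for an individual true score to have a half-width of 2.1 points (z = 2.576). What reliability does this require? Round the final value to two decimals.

0.96

SEM needed = half-width / z = 2.1/2.576 ≈ 0.8152
r = 1 − (0.8152/4)² ≈ 1 − 0.0415 ≈ 0.9585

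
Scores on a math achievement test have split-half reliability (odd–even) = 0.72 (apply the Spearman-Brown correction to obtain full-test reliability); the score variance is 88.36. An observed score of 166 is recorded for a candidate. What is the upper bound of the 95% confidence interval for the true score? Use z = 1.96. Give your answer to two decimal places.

SD = √88.36 = 9.400
r_full = 2·0.72 / (1 + 0.72) ≃ 0.837
SEM = 9.400 × √(1 − 0.837) = 9.400 × √0.163 ≃ 9.400 × 0.403 ≃ 3.793
Margin = 1.96 × 3.793 ≃ 7.434
Upper limit = 166 + 7.434 ≃ 173.434

173.43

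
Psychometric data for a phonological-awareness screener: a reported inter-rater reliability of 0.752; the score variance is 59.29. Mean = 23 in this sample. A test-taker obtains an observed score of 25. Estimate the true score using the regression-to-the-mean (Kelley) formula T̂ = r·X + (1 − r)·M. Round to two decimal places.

Estimated true score = 0.75200·25 + (1 − 0.75200)·23 ≈ 24.50400

24.50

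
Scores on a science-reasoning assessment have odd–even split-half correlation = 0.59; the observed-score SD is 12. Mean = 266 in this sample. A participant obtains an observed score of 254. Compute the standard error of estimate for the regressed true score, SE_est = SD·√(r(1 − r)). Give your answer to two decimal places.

5.25

Spearman-Brown: r = 2(0.59) / (1 + 0.59) = 1.18000 / 1.59000 ≃ 0.74214
SE_est = SD × √(r(1 − r)) = 12.00000 × √0.19137 ≃ 12.00000 × 0.43746 ≃ 5.24949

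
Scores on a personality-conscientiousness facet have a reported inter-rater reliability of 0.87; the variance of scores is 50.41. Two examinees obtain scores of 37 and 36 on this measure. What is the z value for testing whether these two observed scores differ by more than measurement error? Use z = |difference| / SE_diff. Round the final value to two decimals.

SD = √50.41 = 7.1000
SEM = 7.1000 * √(1 − 0.8700) = 7.1000 * √0.1300 ≈ 7.1000 * 0.3606 ≈ 2.5599
Standard error of the difference = 2.5599·√2 ≈ 3.6203
z = 1 / 3.6203 ≈ 0.2762

0.28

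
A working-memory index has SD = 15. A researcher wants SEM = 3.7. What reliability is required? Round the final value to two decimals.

r = 1 − (SEM / SD)² = 1 − (3.700 / 15)² ≈ 1 − 0.061 ≈ 0.939

0.94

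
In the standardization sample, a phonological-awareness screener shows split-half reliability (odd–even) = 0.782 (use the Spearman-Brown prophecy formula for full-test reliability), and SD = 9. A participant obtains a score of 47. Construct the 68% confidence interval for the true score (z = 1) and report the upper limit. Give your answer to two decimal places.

50.15

Spearman-Brown: r = 2(0.782) / (1 + 0.782) = 1.56400 / 1.78200 ≃ 0.87767
The standard error of measurement is 9.00000·√(1 − 0.87767) ≃ 9.00000·0.34976 ≃ 3.14787.
Margin = 1 · 3.14787 ≃ 3.14787
Upper bound: 47 + 3.14787 = 50.14787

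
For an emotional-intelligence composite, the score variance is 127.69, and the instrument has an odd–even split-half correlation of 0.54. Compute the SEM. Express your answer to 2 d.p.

6.18

σ = 127.69^(1/2) = 11.3000
r_full = 2·0.54 / (1 + 0.54) ≃ 0.7013
SEM = 11.3000 · √(1 − 0.7013) = 11.3000 · √0.2987 ≃ 11.3000 · 0.5465 ≃ 6.1759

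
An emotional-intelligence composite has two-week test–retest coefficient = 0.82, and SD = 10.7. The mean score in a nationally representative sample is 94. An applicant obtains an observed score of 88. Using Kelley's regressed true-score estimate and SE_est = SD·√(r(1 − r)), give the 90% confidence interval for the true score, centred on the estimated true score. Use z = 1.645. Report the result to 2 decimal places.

T̂ = r·X + (1 − r)·M = 0.8200·88 + 0.1800·94 = 72.1600 + 16.9200 ≈ 89.0800
SE_est = SD · √(r(1 − r)) = 10.7000 · √0.1476 ≈ 10.7000 · 0.3842 ≈ 4.1108
CI = 89.0800 ± 1.645 · 4.1108 → [82.3177, 95.8423]

[82.32, 95.84]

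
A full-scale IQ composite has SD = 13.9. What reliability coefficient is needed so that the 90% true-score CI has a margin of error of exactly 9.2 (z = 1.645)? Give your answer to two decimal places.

SEM needed = half-width / z = 9.2/1.645 ≈ 5.5927
r = 1 − (SEM / SD)² = 1 − (5.5927 / 13.9)² ≈ 1 − 0.1619 ≈ 0.8381

0.84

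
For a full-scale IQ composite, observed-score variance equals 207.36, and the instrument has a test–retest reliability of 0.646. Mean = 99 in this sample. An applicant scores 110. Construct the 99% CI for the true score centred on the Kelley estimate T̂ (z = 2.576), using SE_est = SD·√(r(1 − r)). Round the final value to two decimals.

σ = 207.36^(1/2) = 14.4000
Estimated true score = 0.6460·110 + (1 − 0.6460)·99 ≈ 106.1060
SE_est = SD · √(r(1 − r)) = 14.4000 · √0.2287 ≈ 14.4000 · 0.4782 ≈ 6.8862
CI = 106.1060 ± 2.576 · 6.8862 → [88.3671, 123.8449]

[88.37, 123.84]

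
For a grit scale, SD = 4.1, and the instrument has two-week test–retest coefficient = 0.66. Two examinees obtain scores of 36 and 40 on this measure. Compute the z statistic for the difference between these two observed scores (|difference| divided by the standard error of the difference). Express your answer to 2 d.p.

1.18

SEM = 4.10000·√(1 − 0.66000) ≈ 2.39069
Standard error of the difference = 2.39069·√2 ≈ 3.38095
z = |36 − 40| / 3.38095 = 4 / 3.38095 ≈ 1.18310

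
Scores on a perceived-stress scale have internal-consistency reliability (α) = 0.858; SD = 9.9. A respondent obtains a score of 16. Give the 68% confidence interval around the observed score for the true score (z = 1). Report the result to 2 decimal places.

[12.27, 19.73]

SEM = 9.9000 · √(1 − 0.8580) = 9.9000 · √0.1420 ≃ 9.9000 · 0.3768 ≃ 3.7306
Margin = 1 · 3.7306 ≃ 3.7306
CI = 16 ± 3.7306 → [12.2694, 19.7306]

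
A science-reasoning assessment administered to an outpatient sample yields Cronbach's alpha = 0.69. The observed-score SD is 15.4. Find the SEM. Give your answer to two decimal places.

8.57

SEM = 15.400 · √(1 − 0.690) = 15.400 · √0.310 ≈ 15.400 · 0.557 ≈ 8.574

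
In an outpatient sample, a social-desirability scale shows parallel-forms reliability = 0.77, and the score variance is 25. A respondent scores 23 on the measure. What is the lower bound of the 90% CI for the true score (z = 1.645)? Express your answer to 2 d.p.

σ = 25^(1/2) = 5.0000
The standard error of measurement is 5.0000*√(1 − 0.7700) ≈ 5.0000*0.4796 ≈ 2.3979.
Margin = 1.645 * 2.3979 ≈ 3.9446
Lower bound: 23 − 3.9446 = 19.0554

19.06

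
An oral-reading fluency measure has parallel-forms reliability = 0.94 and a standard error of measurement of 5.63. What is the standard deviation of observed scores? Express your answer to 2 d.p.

SD = SEM / √(1 − r) = 5.63 / √0.0600 ≃ 5.63 / 0.2449 ≃ 22.9844

22.98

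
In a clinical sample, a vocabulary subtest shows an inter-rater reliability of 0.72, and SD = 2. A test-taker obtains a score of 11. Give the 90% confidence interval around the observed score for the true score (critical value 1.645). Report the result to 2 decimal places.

SEM = 2.0000·√(1 − 0.7200) ≃ 1.0583
Margin = 1.645 · 1.0583 ≃ 1.7409
90% CI: 11 ± 1.7409 = [9.2591, 12.7409]

[9.26, 12.74]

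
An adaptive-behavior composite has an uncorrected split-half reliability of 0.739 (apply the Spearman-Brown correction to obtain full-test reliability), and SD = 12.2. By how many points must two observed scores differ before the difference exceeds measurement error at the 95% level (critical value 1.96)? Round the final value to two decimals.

Spearman-Brown: r = 2(0.739) / (1 + 0.739) = 1.478 / 1.739 ≃ 0.850
SEM = 12.200 * √(1 − 0.850) = 12.200 * √0.150 ≃ 12.200 * 0.387 ≃ 4.726
SE_diff = √2 * SEM ≃ 6.684
Minimum reliable difference = 1.96 * SE_diff ≃ 1.96 * 6.684 ≃ 13.101

13.10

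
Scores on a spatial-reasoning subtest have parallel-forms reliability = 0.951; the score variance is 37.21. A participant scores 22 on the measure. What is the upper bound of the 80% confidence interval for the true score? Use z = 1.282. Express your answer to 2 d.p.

σ = 37.21^(1/2) = 6.10000
SEM = 6.10000*√(1 − 0.95100) ≈ 1.35029
Half-width = 1.282*1.35029 ≈ 1.73108
Upper limit = 22 + 1.73108 ≈ 23.73108

23.73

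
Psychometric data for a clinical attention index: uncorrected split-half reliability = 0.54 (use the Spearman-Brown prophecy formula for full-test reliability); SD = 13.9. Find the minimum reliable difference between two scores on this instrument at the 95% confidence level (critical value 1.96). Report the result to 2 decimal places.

21.06

Full-length reliability (Spearman-Brown) = 2(0.54)/(1+0.54) ≈ 0.70130
SEM = 13.90000 * √(1 − 0.70130) = 13.90000 * √0.29870 ≈ 13.90000 * 0.54654 ≈ 7.59685
SE_diff = SEM * √2 ≈ 7.59685 * 1.41421 ≈ 10.74356
Minimum reliable difference = 1.96 * SE_diff ≈ 1.96 * 10.74356 ≈ 21.05738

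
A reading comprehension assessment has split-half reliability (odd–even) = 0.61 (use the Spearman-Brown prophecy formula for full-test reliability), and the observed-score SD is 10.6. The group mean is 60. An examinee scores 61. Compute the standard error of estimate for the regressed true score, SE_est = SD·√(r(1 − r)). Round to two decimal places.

Spearman-Brown: r = 2(0.61) / (1 + 0.61) = 1.220 / 1.610 ≈ 0.758
SE_est = 10.600×√(0.758×0.242) ≈ 4.541

4.54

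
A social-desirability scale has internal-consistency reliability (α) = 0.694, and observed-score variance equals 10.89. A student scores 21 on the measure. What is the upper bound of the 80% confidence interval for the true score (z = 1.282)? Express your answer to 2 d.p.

SD = √10.89 ≈ 3.300
SEM = 3.300 × √(1 − 0.694) = 3.300 × √0.306 ≈ 3.300 × 0.553 ≈ 1.825
Margin = 1.282 × 1.825 ≈ 2.340
Upper bound: 21 + 2.340 = 23.340

23.34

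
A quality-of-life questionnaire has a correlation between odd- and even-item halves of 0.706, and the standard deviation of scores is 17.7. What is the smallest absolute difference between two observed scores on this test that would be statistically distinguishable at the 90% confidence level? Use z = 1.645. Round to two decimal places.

17.09

Full-length reliability (Spearman-Brown) = 2(0.706)/(1+0.706) ≃ 0.828
SEM = 17.700 · √(1 − 0.828) = 17.700 · √0.172 ≃ 17.700 · 0.415 ≃ 7.348
SE_diff = SEM · √2 ≃ 7.348 · 1.414 ≃ 10.391
Minimum reliable difference = 1.645 · SE_diff ≃ 1.645 · 10.391 ≃ 17.094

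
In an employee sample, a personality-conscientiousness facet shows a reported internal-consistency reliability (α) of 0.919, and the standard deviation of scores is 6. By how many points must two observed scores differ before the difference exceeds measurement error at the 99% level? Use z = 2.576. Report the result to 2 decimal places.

6.22

SEM = 6.00000 · √(1 − 0.91900) = 6.00000 · √0.08100 ≈ 6.00000 · 0.28460 ≈ 1.70763
SE_diff = √2 · SEM ≈ 2.41495
Smallest detectable difference = 2.576·2.41495 ≈ 6.22092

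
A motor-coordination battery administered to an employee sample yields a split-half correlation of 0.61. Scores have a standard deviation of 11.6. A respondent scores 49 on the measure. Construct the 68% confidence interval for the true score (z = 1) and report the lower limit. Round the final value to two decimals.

43.29

Full-length reliability (Spearman-Brown) = 2(0.61)/(1+0.61) ≈ 0.7578
SEM = 11.6000 * √(1 − 0.7578) = 11.6000 * √0.2422 ≈ 11.6000 * 0.4922 ≈ 5.7092
1 * SEM ≈ 5.7092
Lower limit = 49 − 5.7092 ≈ 43.2908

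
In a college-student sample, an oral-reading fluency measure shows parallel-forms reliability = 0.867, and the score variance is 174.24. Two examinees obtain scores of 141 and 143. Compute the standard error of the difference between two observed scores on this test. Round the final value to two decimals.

6.81

σ = 174.24^(1/2) = 13.200
SEM = 13.200*√(1 − 0.867) ≈ 4.814
Standard error of the difference = 4.814·√2 ≈ 6.808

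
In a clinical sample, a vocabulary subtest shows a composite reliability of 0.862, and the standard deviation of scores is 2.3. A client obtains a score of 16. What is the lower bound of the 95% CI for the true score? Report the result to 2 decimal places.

14.33

SEM = 2.300 · √(1 − 0.862) = 2.300 · √0.138 ≈ 2.300 · 0.371 ≈ 0.854
Half-width = 1.96·0.854 ≈ 1.675
Lower limit = 16 − 1.675 ≈ 14.325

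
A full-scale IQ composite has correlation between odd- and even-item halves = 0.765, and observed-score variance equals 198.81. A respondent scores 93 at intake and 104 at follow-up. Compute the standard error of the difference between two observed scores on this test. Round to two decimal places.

7.28

σ = 198.81^(1/2) = 14.100
Spearman-Brown: r = 2(0.765) / (1 + 0.765) = 1.530 / 1.765 ≈ 0.867
SEM = 14.100 * √(1 − 0.867) = 14.100 * √0.133 ≈ 14.100 * 0.365 ≈ 5.145
SE_diff = √2 * SEM ≈ 7.276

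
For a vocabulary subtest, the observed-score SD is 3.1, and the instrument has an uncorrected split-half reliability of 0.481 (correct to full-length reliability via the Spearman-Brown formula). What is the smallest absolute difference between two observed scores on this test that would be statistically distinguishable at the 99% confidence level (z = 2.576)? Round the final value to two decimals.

6.69

Full-length reliability (Spearman-Brown) = 2(0.481)/(1+0.481) ≈ 0.6496
SEM = 3.1000 * √(1 − 0.6496) = 3.1000 * √0.3504 ≈ 3.1000 * 0.5920 ≈ 1.8351
Standard error of the difference = 1.8351·√2 ≈ 2.5953
Minimum reliable difference = 2.576 * SE_diff ≈ 2.576 * 2.5953 ≈ 6.6854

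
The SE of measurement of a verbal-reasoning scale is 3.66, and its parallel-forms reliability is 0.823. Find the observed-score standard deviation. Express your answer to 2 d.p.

8.70

SD = 3.66 / √(1 − 0.823) ≃ 8.6995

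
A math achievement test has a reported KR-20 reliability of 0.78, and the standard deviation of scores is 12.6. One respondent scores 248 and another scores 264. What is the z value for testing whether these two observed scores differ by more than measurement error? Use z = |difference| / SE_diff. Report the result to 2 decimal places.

The standard error of measurement is 12.60000*√(1 − 0.78000) ≈ 12.60000*0.46904 ≈ 5.90992.
SE_diff = SEM * √2 ≈ 5.90992 * 1.41421 ≈ 8.35789
z = |248 − 264| / 8.35789 = 16 / 8.35789 ≈ 1.91436

1.91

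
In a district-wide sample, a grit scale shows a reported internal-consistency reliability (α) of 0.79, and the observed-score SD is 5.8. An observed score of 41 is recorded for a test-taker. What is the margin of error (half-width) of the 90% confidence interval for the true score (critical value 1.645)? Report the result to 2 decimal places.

SEM = 5.800 × √(1 − 0.790) = 5.800 × √0.210 ≈ 5.800 × 0.458 ≈ 2.658
1.645 × SEM ≈ 4.372

4.37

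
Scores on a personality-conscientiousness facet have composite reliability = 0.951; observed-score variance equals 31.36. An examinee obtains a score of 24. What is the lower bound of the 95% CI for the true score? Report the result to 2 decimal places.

21.57

SD = √31.36 ≈ 5.6000
SEM = 5.6000*√(1 − 0.9510) ≈ 1.2396
Margin = 1.96 * 1.2396 ≈ 2.4296
Lower limit = 24 − 2.4296 ≈ 21.5704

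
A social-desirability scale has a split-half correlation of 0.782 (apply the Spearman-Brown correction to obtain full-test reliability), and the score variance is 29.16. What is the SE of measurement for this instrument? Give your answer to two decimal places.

σ = 29.16^(1/2) = 5.40000
Full-length reliability (Spearman-Brown) = 2(0.782)/(1+0.782) ≃ 0.87767
SEM = 5.40000*√(1 − 0.87767) ≃ 1.88872

1.89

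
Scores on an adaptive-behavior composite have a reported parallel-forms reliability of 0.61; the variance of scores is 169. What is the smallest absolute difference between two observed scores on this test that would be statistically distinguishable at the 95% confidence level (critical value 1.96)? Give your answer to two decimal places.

22.50

SD = √169 = 13.00000
SEM = 13.00000 * √(1 − 0.61000) = 13.00000 * √0.39000 ≃ 13.00000 * 0.62450 ≃ 8.11850
Standard error of the difference = 8.11850·√2 ≃ 11.48129
Minimum reliable difference = 1.96 * SE_diff ≃ 1.96 * 11.48129 ≃ 22.50333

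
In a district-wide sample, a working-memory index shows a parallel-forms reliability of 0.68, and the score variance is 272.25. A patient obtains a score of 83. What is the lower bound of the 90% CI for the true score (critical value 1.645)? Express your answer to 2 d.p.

SD = √272.25 ≃ 16.50000
SEM = 16.50000 · √(1 − 0.68000) = 16.50000 · √0.32000 ≃ 16.50000 · 0.56569 ≃ 9.33381
1.645 · SEM ≃ 15.35412
Lower bound: 83 − 15.35412 = 67.64588

67.65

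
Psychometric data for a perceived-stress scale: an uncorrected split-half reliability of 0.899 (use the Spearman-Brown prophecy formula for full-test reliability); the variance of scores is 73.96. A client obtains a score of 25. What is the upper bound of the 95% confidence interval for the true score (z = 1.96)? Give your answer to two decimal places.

28.89

SD = √73.96 = 8.600
r_full = 2·0.899 / (1 + 0.899) ≃ 0.947
The standard error of measurement is 8.600*√(1 − 0.947) ≃ 8.600*0.231 ≃ 1.983.
Half-width = 1.96*1.983 ≃ 3.887
Upper bound: 25 + 3.887 = 28.887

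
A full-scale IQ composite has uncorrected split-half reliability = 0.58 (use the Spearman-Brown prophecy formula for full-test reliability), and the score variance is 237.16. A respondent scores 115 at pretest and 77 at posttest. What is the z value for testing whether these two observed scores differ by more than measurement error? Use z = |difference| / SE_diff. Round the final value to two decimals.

σ = 237.16^(1/2) = 15.4000
Full-length reliability (Spearman-Brown) = 2(0.58)/(1+0.58) ≈ 0.7342
The standard error of measurement is 15.4000×√(1 − 0.7342) ≈ 15.4000×0.5156 ≈ 7.9399.
Standard error of the difference = 7.9399·√2 ≈ 11.2288
z = 38 / 11.2288 ≈ 3.3842

3.38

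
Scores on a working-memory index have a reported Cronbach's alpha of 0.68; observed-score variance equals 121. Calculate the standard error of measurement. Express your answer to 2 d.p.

SD = √121 ≈ 11.00000
SEM = 11.00000 × √(1 − 0.68000) = 11.00000 × √0.32000 ≈ 11.00000 × 0.56569 ≈ 6.22254

6.22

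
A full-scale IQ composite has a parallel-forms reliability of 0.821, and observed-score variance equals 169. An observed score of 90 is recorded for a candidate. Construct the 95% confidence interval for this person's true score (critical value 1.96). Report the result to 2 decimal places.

[79.22, 100.78]

σ = 169^(1/2) = 13.00000
The standard error of measurement is 13.00000·√(1 − 0.82100) ≈ 13.00000·0.42308 ≈ 5.50009.
Half-width = 1.96·5.50009 ≈ 10.78018
95% CI: 90 ± 10.78018 = [79.21982, 100.78018]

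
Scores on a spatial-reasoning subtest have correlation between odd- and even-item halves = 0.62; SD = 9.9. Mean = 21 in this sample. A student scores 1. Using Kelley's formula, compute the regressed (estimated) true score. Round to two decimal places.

5.69

Full-length reliability (Spearman-Brown) = 2(0.62)/(1+0.62) ≈ 0.765
Estimated true score = 0.765*1 + (1 − 0.765)*21 ≈ 5.691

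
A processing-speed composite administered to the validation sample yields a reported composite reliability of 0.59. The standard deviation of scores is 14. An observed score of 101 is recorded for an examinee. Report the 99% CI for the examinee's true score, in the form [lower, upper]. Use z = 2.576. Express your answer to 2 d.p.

[77.91, 124.09]

SEM = 14.000 × √(1 − 0.590) = 14.000 × √0.410 ≃ 14.000 × 0.640 ≃ 8.964
Margin = 2.576 × 8.964 ≃ 23.092
99% CI: 101 ± 23.092 = [77.908, 124.092]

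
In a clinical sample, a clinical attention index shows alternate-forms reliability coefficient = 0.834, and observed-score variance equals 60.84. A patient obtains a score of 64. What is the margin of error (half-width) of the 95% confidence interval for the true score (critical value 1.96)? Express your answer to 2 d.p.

6.23

SD = √60.84 ≈ 7.8000
SEM = 7.8000 · √(1 − 0.8340) = 7.8000 · √0.1660 ≈ 7.8000 · 0.4074 ≈ 3.1780
1.96 · SEM ≈ 6.2288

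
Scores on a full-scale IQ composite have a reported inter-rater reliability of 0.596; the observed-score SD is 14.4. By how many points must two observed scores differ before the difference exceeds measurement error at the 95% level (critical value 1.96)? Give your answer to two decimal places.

25.37

SEM = 14.40000*√(1 − 0.59600) ≈ 9.15278
Standard error of the difference = 9.15278·√2 ≈ 12.94399
Minimum reliable difference = 1.96 * SE_diff ≈ 1.96 * 12.94399 ≈ 25.37022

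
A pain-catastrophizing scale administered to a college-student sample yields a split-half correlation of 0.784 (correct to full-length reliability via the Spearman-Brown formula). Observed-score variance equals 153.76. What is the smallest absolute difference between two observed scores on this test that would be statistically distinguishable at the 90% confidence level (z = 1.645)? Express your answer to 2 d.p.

10.04

SD = √153.76 ≈ 12.400
Spearman-Brown: r = 2(0.784) / (1 + 0.784) = 1.568 / 1.784 ≈ 0.879
SEM = 12.400*√(1 − 0.879) ≈ 4.315
Standard error of the difference = 4.315·√2 ≈ 6.102
Smallest detectable difference = 1.645*6.102 ≈ 10.038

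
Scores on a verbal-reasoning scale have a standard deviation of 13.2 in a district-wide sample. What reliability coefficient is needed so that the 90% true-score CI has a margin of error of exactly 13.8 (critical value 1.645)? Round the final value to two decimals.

Required SEM = 13.8 / 1.645 ≃ 8.389
Required reliability = 1 − (SEM/SD)² = 1 − 0.404 ≃ 0.596

0.60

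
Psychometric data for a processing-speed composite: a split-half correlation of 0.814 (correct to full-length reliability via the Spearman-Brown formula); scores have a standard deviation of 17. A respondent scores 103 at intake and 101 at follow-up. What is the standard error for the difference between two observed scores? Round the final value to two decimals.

7.70

r_full = 2·0.814 / (1 + 0.814) ≈ 0.8975
SEM = 17.0000 * √(1 − 0.8975) = 17.0000 * √0.1025 ≈ 17.0000 * 0.3202 ≈ 5.4436
Standard error of the difference = 5.4436·√2 ≈ 7.6984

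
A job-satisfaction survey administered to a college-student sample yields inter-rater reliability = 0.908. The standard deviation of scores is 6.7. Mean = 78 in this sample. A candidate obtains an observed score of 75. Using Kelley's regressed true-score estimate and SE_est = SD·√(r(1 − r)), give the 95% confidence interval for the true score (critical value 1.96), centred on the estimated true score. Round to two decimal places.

T̂ = 0.9080(75) + 0.0920(78) ≈ 75.2760
SE_est = SD · √(r(1 − r)) = 6.7000 · √0.0835 ≈ 6.7000 · 0.2890 ≈ 1.9365
95% CI: 75.2760 ± 3.7955 ≈ (71.4805, 79.0715)

[71.48, 79.07]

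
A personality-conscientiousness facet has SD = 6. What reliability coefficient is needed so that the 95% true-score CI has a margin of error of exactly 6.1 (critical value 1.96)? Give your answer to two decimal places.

0.73

Required SEM = 6.1 / 1.96 ≃ 3.112
r = 1 − (3.112/6)² ≃ 1 − 0.269 ≃ 0.731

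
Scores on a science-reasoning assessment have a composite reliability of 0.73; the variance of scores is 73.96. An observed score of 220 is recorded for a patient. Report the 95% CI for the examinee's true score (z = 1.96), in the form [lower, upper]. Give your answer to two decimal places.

[211.24, 228.76]

σ = 73.96^(1/2) = 8.6000
SEM = 8.6000 × √(1 − 0.7300) = 8.6000 × √0.2700 ≈ 8.6000 × 0.5196 ≈ 4.4687
Margin = 1.96 × 4.4687 ≈ 8.7586
95% CI: 220 ± 8.7586 = [211.2414, 228.7586]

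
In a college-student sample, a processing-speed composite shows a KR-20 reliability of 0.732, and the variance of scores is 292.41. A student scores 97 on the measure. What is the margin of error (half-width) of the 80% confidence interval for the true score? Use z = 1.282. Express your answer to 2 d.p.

SD = √292.41 = 17.1000
SEM = 17.1000 × √(1 − 0.7320) = 17.1000 × √0.2680 ≃ 17.1000 × 0.5177 ≃ 8.8525
1.282 × SEM ≃ 11.3488

11.35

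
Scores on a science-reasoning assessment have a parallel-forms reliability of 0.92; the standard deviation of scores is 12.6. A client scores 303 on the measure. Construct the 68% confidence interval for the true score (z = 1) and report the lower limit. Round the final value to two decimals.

SEM = 12.600·√(1 − 0.920) ≈ 3.564
1 · SEM ≈ 3.564
Lower limit = 303 − 3.564 ≈ 299.436

299.44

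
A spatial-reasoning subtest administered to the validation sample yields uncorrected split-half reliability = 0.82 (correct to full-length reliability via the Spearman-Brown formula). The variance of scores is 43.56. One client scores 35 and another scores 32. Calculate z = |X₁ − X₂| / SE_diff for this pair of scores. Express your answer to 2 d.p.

SD = √43.56 = 6.6000
Spearman-Brown: r = 2(0.82) / (1 + 0.82) = 1.6400 / 1.8200 ≃ 0.9011
SEM = 6.6000 × √(1 − 0.9011) = 6.6000 × √0.0989 ≃ 6.6000 × 0.3145 ≃ 2.0756
SE_diff = SEM × √2 ≃ 2.0756 × 1.4142 ≃ 2.9353
z = |35 − 32| / 2.9353 = 3 / 2.9353 ≃ 1.0220

1.02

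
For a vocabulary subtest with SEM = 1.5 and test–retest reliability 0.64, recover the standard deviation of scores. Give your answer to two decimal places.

SD = 1.5 / √(1 − 0.64) ≈ 2.500

2.50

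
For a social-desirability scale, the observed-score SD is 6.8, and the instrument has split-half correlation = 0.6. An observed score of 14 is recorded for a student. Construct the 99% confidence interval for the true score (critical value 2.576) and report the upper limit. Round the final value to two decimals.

22.76

Spearman-Brown: r = 2(0.6) / (1 + 0.6) = 1.20000 / 1.60000 ≈ 0.75000
The standard error of measurement is 6.80000×√(1 − 0.75000) ≈ 6.80000×0.50000 ≈ 3.40000.
Half-width = 2.576×3.40000 ≈ 8.75840
Upper limit = 14 + 8.75840 ≈ 22.75840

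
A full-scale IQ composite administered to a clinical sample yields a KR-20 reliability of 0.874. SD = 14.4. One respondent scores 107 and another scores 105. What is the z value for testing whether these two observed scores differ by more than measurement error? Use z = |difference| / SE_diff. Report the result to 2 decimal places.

SEM = 14.4000 * √(1 − 0.8740) = 14.4000 * √0.1260 ≈ 14.4000 * 0.3550 ≈ 5.1115
SE_diff = √2 * SEM ≈ 7.2287
z = |107 − 105| / 7.2287 = 2 / 7.2287 ≈ 0.2767

0.28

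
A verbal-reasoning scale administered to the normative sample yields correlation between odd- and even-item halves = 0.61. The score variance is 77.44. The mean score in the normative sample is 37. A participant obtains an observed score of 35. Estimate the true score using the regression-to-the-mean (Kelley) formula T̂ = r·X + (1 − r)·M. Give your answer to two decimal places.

Spearman-Brown: r = 2(0.61) / (1 + 0.61) = 1.220 / 1.610 ≈ 0.758
T̂ = 0.758(35) + 0.242(37) ≈ 35.484

35.48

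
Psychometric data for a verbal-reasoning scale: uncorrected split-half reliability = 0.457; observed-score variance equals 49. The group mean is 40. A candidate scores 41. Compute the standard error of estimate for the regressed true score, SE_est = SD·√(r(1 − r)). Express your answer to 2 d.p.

3.38

SD = √49 ≈ 7.0000
Full-length reliability (Spearman-Brown) = 2(0.457)/(1+0.457) ≈ 0.6273
SE_est = SD * √(r(1 − r)) = 7.0000 * √0.2338 ≈ 7.0000 * 0.4835 ≈ 3.3846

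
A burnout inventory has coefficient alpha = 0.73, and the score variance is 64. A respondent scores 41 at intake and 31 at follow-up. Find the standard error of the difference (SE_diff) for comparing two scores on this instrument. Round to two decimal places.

5.88

SD = √64 ≈ 8.000
SEM = 8.000×√(1 − 0.730) ≈ 4.157
Standard error of the difference = 4.157·√2 ≈ 5.879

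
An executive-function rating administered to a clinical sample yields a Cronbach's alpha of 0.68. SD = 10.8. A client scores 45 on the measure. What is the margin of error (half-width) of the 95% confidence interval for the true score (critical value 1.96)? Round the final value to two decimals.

11.97

SEM = 10.800×√(1 − 0.680) ≈ 6.109
Margin = 1.96 × 6.109 ≈ 11.974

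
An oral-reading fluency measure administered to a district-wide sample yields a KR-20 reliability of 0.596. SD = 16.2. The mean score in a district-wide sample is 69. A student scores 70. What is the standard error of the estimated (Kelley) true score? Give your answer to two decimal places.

7.95

SE_est = 16.2000×√(0.5960×0.4040) ≈ 7.9493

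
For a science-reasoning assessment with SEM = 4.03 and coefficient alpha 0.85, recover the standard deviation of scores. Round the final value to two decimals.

SD = SEM / √(1 − r) = 4.03 / √0.1500 ≈ 4.03 / 0.3873 ≈ 10.4054

10.41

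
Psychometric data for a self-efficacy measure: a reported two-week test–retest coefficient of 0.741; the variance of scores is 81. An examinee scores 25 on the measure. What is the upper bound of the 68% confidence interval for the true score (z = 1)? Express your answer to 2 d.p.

SD = √81 = 9.000
SEM = 9.000 × √(1 − 0.741) = 9.000 × √0.259 ≃ 9.000 × 0.509 ≃ 4.580
1 × SEM ≃ 4.580
Upper bound: 25 + 4.580 = 29.580

29.58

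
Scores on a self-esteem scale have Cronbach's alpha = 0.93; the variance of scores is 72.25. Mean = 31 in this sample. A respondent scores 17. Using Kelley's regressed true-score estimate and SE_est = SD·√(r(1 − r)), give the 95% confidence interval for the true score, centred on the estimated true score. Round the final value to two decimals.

[13.73, 22.23]

σ = 72.25^(1/2) = 8.50000
Estimated true score = 0.93000*17 + (1 − 0.93000)*31 ≃ 17.98000
SE_est = SD * √(r(1 − r)) = 8.50000 * √0.06510 ≃ 8.50000 * 0.25515 ≃ 2.16875
95% CI: 17.98000 ± 4.25075 ≃ (13.72925, 22.23075)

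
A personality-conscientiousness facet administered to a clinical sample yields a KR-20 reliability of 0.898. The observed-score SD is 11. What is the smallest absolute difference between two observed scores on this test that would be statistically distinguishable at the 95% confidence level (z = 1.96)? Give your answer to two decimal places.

9.74

SEM = 11.000 * √(1 − 0.898) = 11.000 * √0.102 ≈ 11.000 * 0.319 ≈ 3.513
SE_diff = SEM * √2 ≈ 3.513 * 1.414 ≈ 4.968
Smallest detectable difference = 1.96*4.968 ≈ 9.738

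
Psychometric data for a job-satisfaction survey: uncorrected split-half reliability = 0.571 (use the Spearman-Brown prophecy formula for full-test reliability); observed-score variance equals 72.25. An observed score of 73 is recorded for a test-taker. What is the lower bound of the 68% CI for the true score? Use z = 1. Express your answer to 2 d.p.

SD = √72.25 ≃ 8.5000
Spearman-Brown: r = 2(0.571) / (1 + 0.571) = 1.1420 / 1.5710 ≃ 0.7269
SEM = 8.5000·√(1 − 0.7269) ≃ 4.4418
Margin = 1 · 4.4418 ≃ 4.4418
Lower limit = 73 − 4.4418 ≃ 68.5582

68.56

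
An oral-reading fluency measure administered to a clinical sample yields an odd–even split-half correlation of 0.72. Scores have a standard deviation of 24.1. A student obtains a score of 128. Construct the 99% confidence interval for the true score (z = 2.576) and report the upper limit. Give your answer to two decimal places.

Full-length reliability (Spearman-Brown) = 2(0.72)/(1+0.72) ≈ 0.837
SEM = 24.100 × √(1 − 0.837) = 24.100 × √0.163 ≈ 24.100 × 0.403 ≈ 9.724
Half-width = 2.576×9.724 ≈ 25.048
Upper limit = 128 + 25.048 ≈ 153.048

153.05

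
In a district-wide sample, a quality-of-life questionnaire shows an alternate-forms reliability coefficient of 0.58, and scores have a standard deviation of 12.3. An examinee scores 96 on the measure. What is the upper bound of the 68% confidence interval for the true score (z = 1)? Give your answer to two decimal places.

SEM = 12.3000·√(1 − 0.5800) ≈ 7.9713
Margin = 1 · 7.9713 ≈ 7.9713
Upper bound: 96 + 7.9713 = 103.9713

103.97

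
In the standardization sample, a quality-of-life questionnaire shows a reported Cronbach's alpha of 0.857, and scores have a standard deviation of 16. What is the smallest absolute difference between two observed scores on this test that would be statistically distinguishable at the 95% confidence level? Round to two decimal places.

SEM = 16.00000 · √(1 − 0.85700) = 16.00000 · √0.14300 ≈ 16.00000 · 0.37815 ≈ 6.05045
Standard error of the difference = 6.05045·√2 ≈ 8.55663
Minimum reliable difference = 1.96 · SE_diff ≈ 1.96 · 8.55663 ≈ 16.77100

16.77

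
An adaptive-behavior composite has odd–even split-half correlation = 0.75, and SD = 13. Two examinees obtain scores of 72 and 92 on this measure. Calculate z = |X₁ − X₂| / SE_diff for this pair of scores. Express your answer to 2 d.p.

2.88

Spearman-Brown: r = 2(0.75) / (1 + 0.75) = 1.500 / 1.750 ≈ 0.857
SEM = 13.000 × √(1 − 0.857) = 13.000 × √0.143 ≈ 13.000 × 0.378 ≈ 4.914
Standard error of the difference = 4.914·√2 ≈ 6.949
z = 20 / 6.949 ≈ 2.878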